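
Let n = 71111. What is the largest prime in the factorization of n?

89

71111 = 17 · 4183
4183 = 47 · 89
89 is prime.
So 71111 = 17 · 47 · 89; the largest prime factor is 89.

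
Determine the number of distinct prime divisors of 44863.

44863 = 7 · 6409
6409 = 13 · 493
493 = 17 · 29
44863 = 7 · 13 · 17 · 29, which has 4 distinct prime factors.

4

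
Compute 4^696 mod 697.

4^1 ≡ 4 (mod 697)
4^2 ≡ 4^2 = 16 ≡ 16 (mod 697)
4^4 ≡ 16^2 = 256 ≡ 256 (mod 697)
4^8 ≡ 256^2 = 65536 ≡ 18 (mod 697)
4^16 ≡ 18^2 = 324 ≡ 324 (mod 697)
4^32 ≡ 324^2 = 104976 ≡ 426 (mod 697)
4^64 ≡ 426^2 = 181476 ≡ 256 (mod 697)
4^128 ≡ 256^2 = 65536 ≡ 18 (mod 697)
4^256 ≡ 18^2 = 324 ≡ 324 (mod 697)
4^512 ≡ 324^2 = 104976 ≡ 426 (mod 697)
696 = 512 + 128 + 32 + 16 + 8 in binary powers of 2.
So 4^696 ≡ 426 · 18 · 426 · 324 · 18 ≡ 324 (mod 697).
Since 324 ≠ 1, base 4 is a Fermat witness: 697 is composite.

324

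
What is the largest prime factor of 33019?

89

33019 = 7 · 4717
4717 = 53 · 89
89 is prime.
So 33019 = 7 · 53 · 89; the largest prime factor is 89.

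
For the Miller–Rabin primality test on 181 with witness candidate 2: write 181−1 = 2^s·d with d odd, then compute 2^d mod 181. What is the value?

162

181 − 1 = 180 = 2^2 · 45, so d = 45.
2^1 ≡ 2 (mod 181)
2^2 ≡ 2^2 = 4 ≡ 4 (mod 181)
2^4 ≡ 4^2 = 16 ≡ 16 (mod 181)
2^8 ≡ 16^2 = 256 ≡ 75 (mod 181)
2^16 ≡ 75^2 = 5625 ≡ 14 (mod 181)
2^32 ≡ 14^2 = 196 ≡ 15 (mod 181)
45 = 32 + 8 + 4 + 1 in binary powers of 2.
So 2^45 ≡ 15 · 75 · 16 · 2 ≡ 162 (mod 181).
Squaring chain: 162 → 180; reaches −1, so base 2 does not prove 181 composite.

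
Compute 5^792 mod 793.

5^1 ≡ 5 (mod 793)
5^2 ≡ 5^2 = 25 ≡ 25 (mod 793)
5^4 ≡ 25^2 = 625 ≡ 625 (mod 793)
5^8 ≡ 625^2 = 390625 ≡ 469 (mod 793)
5^16 ≡ 469^2 = 219961 ≡ 300 (mod 793)
5^32 ≡ 300^2 = 90000 ≡ 391 (mod 793)
5^64 ≡ 391^2 = 152881 ≡ 625 (mod 793)
5^128 ≡ 625^2 = 390625 ≡ 469 (mod 793)
5^256 ≡ 469^2 = 219961 ≡ 300 (mod 793)
5^512 ≡ 300^2 = 90000 ≡ 391 (mod 793)
792 = 512 + 256 + 16 + 8 in binary powers of 2.
So 5^792 ≡ 391 · 300 · 300 · 469 ≡ 508 (mod 793).
Since 508 ≠ 1, base 5 is a Fermat witness: 793 is composite.

508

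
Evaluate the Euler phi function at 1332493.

1294800

Factor: 1332493 = 79 · 101 · 167.
φ(1332493) = (79−1) · (101−1) · (167−1) = 78 · 100 · 166 = 1294800.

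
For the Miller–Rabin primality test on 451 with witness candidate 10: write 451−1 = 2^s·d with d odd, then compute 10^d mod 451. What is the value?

329

451 − 1 = 450 = 2^1 · 225, so d = 225.
10^1 ≡ 10 (mod 451)
10^2 ≡ 10^2 = 100 ≡ 100 (mod 451)
10^4 ≡ 100^2 = 10000 ≡ 78 (mod 451)
10^8 ≡ 78^2 = 6084 ≡ 221 (mod 451)
10^16 ≡ 221^2 = 48841 ≡ 133 (mod 451)
10^32 ≡ 133^2 = 17689 ≡ 100 (mod 451)
10^64 ≡ 100^2 = 10000 ≡ 78 (mod 451)
10^128 ≡ 78^2 = 6084 ≡ 221 (mod 451)
225 = 128 + 64 + 32 + 1 in binary powers of 2.
So 10^225 ≡ 221 · 78 · 100 · 10 ≡ 329 (mod 451).
Squaring chain: 329; never reaches −1, so base 10 is a Miller–Rabin witness that 451 is composite.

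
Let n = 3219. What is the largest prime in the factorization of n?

37

3219 = 3 · 1073
1073 = 29 · 37
37 is prime.
So 3219 = 3 · 29 · 37; the largest prime factor is 37.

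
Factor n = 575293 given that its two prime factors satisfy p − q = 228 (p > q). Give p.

Since p = q + 228, we have 575293 = q(q + 228), so q² + 228q − 575293 = 0.
Discriminant: 228² + 4·575293 = 51984 + 2301172 = 2353156; √2353156 = 1534.
q = (−228 + 1534)/2 = 653, and p = q + 228 = 881.
Check: 653 · 881 = 575293.

881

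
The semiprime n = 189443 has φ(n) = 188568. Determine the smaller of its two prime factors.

φ(n) = (p−1)(q−1) = n − (p+q) + 1, so p + q = 189443 − 188568 + 1 = 876.
p and q are the roots of t² − 876t + 189443 = 0.
Discriminant: 876² − 4·189443 = 767376 − 757772 = 9604; √9604 = 98.
q = (876 − 98)/2 = 389, p = (876 + 98)/2 = 487.
Check: 389 · 487 = 189443.

389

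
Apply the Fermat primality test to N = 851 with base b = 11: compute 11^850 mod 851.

11^1 ≡ 11 (mod 851)
11^2 ≡ 11^2 = 121 ≡ 121 (mod 851)
11^4 ≡ 121^2 = 14641 ≡ 174 (mod 851)
11^8 ≡ 174^2 = 30276 ≡ 491 (mod 851)
11^16 ≡ 491^2 = 241081 ≡ 248 (mod 851)
11^32 ≡ 248^2 = 61504 ≡ 232 (mod 851)
11^64 ≡ 232^2 = 53824 ≡ 211 (mod 851)
11^128 ≡ 211^2 = 44521 ≡ 269 (mod 851)
11^256 ≡ 269^2 = 72361 ≡ 26 (mod 851)
11^512 ≡ 26^2 = 676 ≡ 676 (mod 851)
850 = 512 + 256 + 64 + 16 + 2 in binary powers of 2.
So 11^850 ≡ 676 · 26 · 211 · 248 · 121 ≡ 26 (mod 851).
Since 26 ≠ 1, base 11 is a Fermat witness: 851 is composite.

26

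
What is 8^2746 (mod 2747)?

1958

8^1 ≡ 8 (mod 2747)
8^2 ≡ 8^2 = 64 ≡ 64 (mod 2747)
8^4 ≡ 64^2 = 4096 ≡ 1349 (mod 2747)
8^8 ≡ 1349^2 = 1819801 ≡ 1287 (mod 2747)
8^16 ≡ 1287^2 = 1656369 ≡ 2675 (mod 2747)
8^32 ≡ 2675^2 = 7155625 ≡ 2437 (mod 2747)
8^64 ≡ 2437^2 = 5938969 ≡ 2702 (mod 2747)
8^128 ≡ 2702^2 = 7300804 ≡ 2025 (mod 2747)
8^256 ≡ 2025^2 = 4100625 ≡ 2101 (mod 2747)
8^512 ≡ 2101^2 = 4414201 ≡ 2519 (mod 2747)
8^1024 ≡ 2519^2 = 6345361 ≡ 2538 (mod 2747)
8^2048 ≡ 2538^2 = 6441444 ≡ 2476 (mod 2747)
2746 = 2048 + 512 + 128 + 32 + 16 + 8 + 2 in binary powers of 2.
So 8^2746 ≡ 2476 · 2519 · 2025 · 2437 · 2675 · 1287 · 64 ≡ 1958 (mod 2747).
Since 1958 ≠ 1, base 8 is a Fermat witness: 2747 is composite.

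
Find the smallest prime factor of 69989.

69989 is odd.
Digit sum 41, not divisible by 3.
Ends in 9: not divisible by 5.
7: 69989 = 7·9998 + 3
11: 69989 = 11·6362 + 7
13: 69989 = 13·5383 + 10
17: 69989 = 17·4117

17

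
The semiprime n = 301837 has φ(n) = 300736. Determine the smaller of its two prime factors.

509

φ(n) = (p−1)(q−1) = n − (p+q) + 1, so p + q = 301837 − 300736 + 1 = 1102.
p and q are the roots of t² − 1102t + 301837 = 0.
Discriminant: 1102² − 4·301837 = 1214404 − 1207348 = 7056; √7056 = 84.
q = (1102 − 84)/2 = 509, p = (1102 + 84)/2 = 593.
Check: 509 · 593 = 301837.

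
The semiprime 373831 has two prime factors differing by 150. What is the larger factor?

Since p = q + 150, we have 373831 = q(q + 150), so q² + 150q − 373831 = 0.
Discriminant: 150² + 4·373831 = 22500 + 1495324 = 1517824; √1517824 = 1232.
q = (−150 + 1232)/2 = 541, and p = q + 150 = 691.
Check: 541 · 691 = 373831.

691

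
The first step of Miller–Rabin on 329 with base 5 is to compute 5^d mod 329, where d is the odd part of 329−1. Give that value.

45

329 − 1 = 328 = 2^3 · 41, so d = 41.
5^1 ≡ 5 (mod 329)
5^2 ≡ 5^2 = 25 ≡ 25 (mod 329)
5^4 ≡ 25^2 = 625 ≡ 296 (mod 329)
5^8 ≡ 296^2 = 87616 ≡ 102 (mod 329)
5^16 ≡ 102^2 = 10404 ≡ 205 (mod 329)
5^32 ≡ 205^2 = 42025 ≡ 242 (mod 329)
41 = 32 + 8 + 1 in binary powers of 2.
So 5^41 ≡ 242 · 102 · 5 ≡ 45 (mod 329).
Squaring chain: 45 → 51 → 298; never reaches −1, so base 5 is a Miller–Rabin witness that 329 is composite.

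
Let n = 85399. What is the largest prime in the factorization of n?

85399 = 23 · 3713
3713 = 47 · 79
79 is prime.
So 85399 = 23 · 47 · 79; the largest prime factor is 79.

79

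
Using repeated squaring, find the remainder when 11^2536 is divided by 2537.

1067

11^1 ≡ 11 (mod 2537)
11^2 ≡ 11^2 = 121 ≡ 121 (mod 2537)
11^4 ≡ 121^2 = 14641 ≡ 1956 (mod 2537)
11^8 ≡ 1956^2 = 3825936 ≡ 140 (mod 2537)
11^16 ≡ 140^2 = 19600 ≡ 1841 (mod 2537)
11^32 ≡ 1841^2 = 3389281 ≡ 2386 (mod 2537)
11^64 ≡ 2386^2 = 5692996 ≡ 2505 (mod 2537)
11^128 ≡ 2505^2 = 6275025 ≡ 1024 (mod 2537)
11^256 ≡ 1024^2 = 1048576 ≡ 795 (mod 2537)
11^512 ≡ 795^2 = 632025 ≡ 312 (mod 2537)
11^1024 ≡ 312^2 = 97344 ≡ 938 (mod 2537)
11^2048 ≡ 938^2 = 879844 ≡ 2042 (mod 2537)
2536 = 2048 + 256 + 128 + 64 + 32 + 8 in binary powers of 2.
So 11^2536 ≡ 2042 · 795 · 1024 · 2505 · 2386 · 140 ≡ 1067 (mod 2537).
Since 1067 ≠ 1, base 11 is a Fermat witness: 2537 is composite.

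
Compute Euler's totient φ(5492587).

Factor: 5492587 = 149 · 191 · 193.
φ(5492587) = (149−1) · (191−1) · (193−1) = 148 · 190 · 192 = 5399040.

5399040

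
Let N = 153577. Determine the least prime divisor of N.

153577 is odd.
Digit sum 28, not divisible by 3.
Ends in 7: not divisible by 5.
7: 153577 = 7·21939 + 4
11: 153577 = 11·13961 + 6
13: 153577 = 13·11813 + 8
17: 153577 = 17·9033 + 16
19: 153577 = 19·8083

19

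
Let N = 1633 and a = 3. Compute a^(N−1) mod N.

3^1 ≡ 3 (mod 1633)
3^2 ≡ 3^2 = 9 ≡ 9 (mod 1633)
3^4 ≡ 9^2 = 81 ≡ 81 (mod 1633)
3^8 ≡ 81^2 = 6561 ≡ 29 (mod 1633)
3^16 ≡ 29^2 = 841 ≡ 841 (mod 1633)
3^32 ≡ 841^2 = 707281 ≡ 192 (mod 1633)
3^64 ≡ 192^2 = 36864 ≡ 938 (mod 1633)
3^128 ≡ 938^2 = 879844 ≡ 1290 (mod 1633)
3^256 ≡ 1290^2 = 1664100 ≡ 73 (mod 1633)
3^512 ≡ 73^2 = 5329 ≡ 430 (mod 1633)
3^1024 ≡ 430^2 = 184900 ≡ 371 (mod 1633)
1632 = 1024 + 512 + 64 + 32 in binary powers of 2.
So 3^1632 ≡ 371 · 430 · 938 · 192 ≡ 288 (mod 1633).
Since 288 ≠ 1, base 3 is a Fermat witness: 1633 is composite.

288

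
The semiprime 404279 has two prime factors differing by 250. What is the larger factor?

773

Since p = q + 250, we have 404279 = q(q + 250), so q² + 250q − 404279 = 0.
Discriminant: 250² + 4·404279 = 62500 + 1617116 = 1679616; √1679616 = 1296.
q = (−250 + 1296)/2 = 523, and p = q + 250 = 773.
Check: 523 · 773 = 404279.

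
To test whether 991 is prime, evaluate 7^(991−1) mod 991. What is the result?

1

7^1 ≡ 7 (mod 991)
7^2 ≡ 7^2 = 49 ≡ 49 (mod 991)
7^4 ≡ 49^2 = 2401 ≡ 419 (mod 991)
7^8 ≡ 419^2 = 175561 ≡ 154 (mod 991)
7^16 ≡ 154^2 = 23716 ≡ 923 (mod 991)
7^32 ≡ 923^2 = 851929 ≡ 660 (mod 991)
7^64 ≡ 660^2 = 435600 ≡ 551 (mod 991)
7^128 ≡ 551^2 = 303601 ≡ 355 (mod 991)
7^256 ≡ 355^2 = 126025 ≡ 168 (mod 991)
7^512 ≡ 168^2 = 28224 ≡ 476 (mod 991)
990 = 512 + 256 + 128 + 64 + 16 + 8 + 4 + 2 in binary powers of 2.
So 7^990 ≡ 476 · 168 · 355 · 551 · 923 · 154 · 419 · 49 ≡ 1 (mod 991).
Since the result is 1, base 7 gives no evidence that 991 is composite.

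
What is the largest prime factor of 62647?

62647 = 13 · 4819
4819 = 61 · 79
79 is prime.
So 62647 = 13 · 61 · 79; the largest prime factor is 79.

79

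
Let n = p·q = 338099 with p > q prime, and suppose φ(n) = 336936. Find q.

557

φ(n) = (p−1)(q−1) = n − (p+q) + 1, so p + q = 338099 − 336936 + 1 = 1164.
p and q are the roots of t² − 1164t + 338099 = 0.
Discriminant: 1164² − 4·338099 = 1354896 − 1352396 = 2500; √2500 = 50.
q = (1164 − 50)/2 = 557, p = (1164 + 50)/2 = 607.
Check: 557 · 607 = 338099.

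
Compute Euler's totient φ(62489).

52416

Factor: 62489 = 7 · 79 · 113.
φ(62489) = (7−1) · (79−1) · (113−1) = 6 · 78 · 112 = 52416.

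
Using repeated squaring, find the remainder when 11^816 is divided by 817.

666

11^1 ≡ 11 (mod 817)
11^2 ≡ 11^2 = 121 ≡ 121 (mod 817)
11^4 ≡ 121^2 = 14641 ≡ 752 (mod 817)
11^8 ≡ 752^2 = 565504 ≡ 140 (mod 817)
11^16 ≡ 140^2 = 19600 ≡ 809 (mod 817)
11^32 ≡ 809^2 = 654481 ≡ 64 (mod 817)
11^64 ≡ 64^2 = 4096 ≡ 11 (mod 817)
11^128 ≡ 11^2 = 121 ≡ 121 (mod 817)
11^256 ≡ 121^2 = 14641 ≡ 752 (mod 817)
11^512 ≡ 752^2 = 565504 ≡ 140 (mod 817)
816 = 512 + 256 + 32 + 16 in binary powers of 2.
So 11^816 ≡ 140 · 752 · 64 · 809 ≡ 666 (mod 817).
Since 666 ≠ 1, base 11 is a Fermat witness: 817 is composite.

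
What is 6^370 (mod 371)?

6^1 ≡ 6 (mod 371)
6^2 ≡ 6^2 = 36 ≡ 36 (mod 371)
6^4 ≡ 36^2 = 1296 ≡ 183 (mod 371)
6^8 ≡ 183^2 = 33489 ≡ 99 (mod 371)
6^16 ≡ 99^2 = 9801 ≡ 155 (mod 371)
6^32 ≡ 155^2 = 24025 ≡ 281 (mod 371)
6^64 ≡ 281^2 = 78961 ≡ 309 (mod 371)
6^128 ≡ 309^2 = 95481 ≡ 134 (mod 371)
6^256 ≡ 134^2 = 17956 ≡ 148 (mod 371)
370 = 256 + 64 + 32 + 16 + 2 in binary powers of 2.
So 6^370 ≡ 148 · 309 · 281 · 155 · 36 ≡ 281 (mod 371).
Since 281 ≠ 1, base 6 is a Fermat witness: 371 is composite.

281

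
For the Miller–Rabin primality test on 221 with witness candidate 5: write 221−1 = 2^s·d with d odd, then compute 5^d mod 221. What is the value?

221 − 1 = 220 = 2^2 · 55, so d = 55.
5^1 ≡ 5 (mod 221)
5^2 ≡ 5^2 = 25 ≡ 25 (mod 221)
5^4 ≡ 25^2 = 625 ≡ 183 (mod 221)
5^8 ≡ 183^2 = 33489 ≡ 118 (mod 221)
5^16 ≡ 118^2 = 13924 ≡ 1 (mod 221)
5^32 ≡ 1^2 = 1 ≡ 1 (mod 221)
55 = 32 + 16 + 4 + 2 + 1 in binary powers of 2.
So 5^55 ≡ 1 · 1 · 183 · 25 · 5 ≡ 112 (mod 221).
Squaring chain: 112 → 168; never reaches −1, so base 5 is a Miller–Rabin witness that 221 is composite.

112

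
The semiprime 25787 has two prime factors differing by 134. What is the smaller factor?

Since p = q + 134, we have 25787 = q(q + 134), so q² + 134q − 25787 = 0.
Discriminant: 134² + 4·25787 = 17956 + 103148 = 121104; √121104 = 348.
q = (−134 + 348)/2 = 107, and p = q + 134 = 241.
Check: 107 · 241 = 25787.

107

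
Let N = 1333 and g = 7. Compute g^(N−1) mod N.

7^1 ≡ 7 (mod 1333)
7^2 ≡ 7^2 = 49 ≡ 49 (mod 1333)
7^4 ≡ 49^2 = 2401 ≡ 1068 (mod 1333)
7^8 ≡ 1068^2 = 1140624 ≡ 909 (mod 1333)
7^16 ≡ 909^2 = 826281 ≡ 1154 (mod 1333)
7^32 ≡ 1154^2 = 1331716 ≡ 49 (mod 1333)
7^64 ≡ 49^2 = 2401 ≡ 1068 (mod 1333)
7^128 ≡ 1068^2 = 1140624 ≡ 909 (mod 1333)
7^256 ≡ 909^2 = 826281 ≡ 1154 (mod 1333)
7^512 ≡ 1154^2 = 1331716 ≡ 49 (mod 1333)
7^1024 ≡ 49^2 = 2401 ≡ 1068 (mod 1333)
1332 = 1024 + 256 + 32 + 16 + 4 in binary powers of 2.
So 7^1332 ≡ 1068 · 1154 · 49 · 1154 · 1068 ≡ 388 (mod 1333).
Since 388 ≠ 1, base 7 is a Fermat witness: 1333 is composite.

388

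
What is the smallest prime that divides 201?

201 is odd.
Digit sum 3, divisible by 3.

3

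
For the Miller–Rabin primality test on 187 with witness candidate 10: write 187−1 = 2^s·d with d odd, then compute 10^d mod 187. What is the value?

187 − 1 = 186 = 2^1 · 93, so d = 93.
10^1 ≡ 10 (mod 187)
10^2 ≡ 10^2 = 100 ≡ 100 (mod 187)
10^4 ≡ 100^2 = 10000 ≡ 89 (mod 187)
10^8 ≡ 89^2 = 7921 ≡ 67 (mod 187)
10^16 ≡ 67^2 = 4489 ≡ 1 (mod 187)
10^32 ≡ 1^2 = 1 ≡ 1 (mod 187)
10^64 ≡ 1^2 = 1 ≡ 1 (mod 187)
93 = 64 + 16 + 8 + 4 + 1 in binary powers of 2.
So 10^93 ≡ 1 · 1 · 67 · 89 · 10 ≡ 164 (mod 187).
Squaring chain: 164; never reaches −1, so base 10 is a Miller–Rabin witness that 187 is composite.

164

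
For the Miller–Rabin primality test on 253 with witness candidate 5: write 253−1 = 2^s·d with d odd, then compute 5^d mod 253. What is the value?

191

253 − 1 = 252 = 2^2 · 63, so d = 63.
5^1 ≡ 5 (mod 253)
5^2 ≡ 5^2 = 25 ≡ 25 (mod 253)
5^4 ≡ 25^2 = 625 ≡ 119 (mod 253)
5^8 ≡ 119^2 = 14161 ≡ 246 (mod 253)
5^16 ≡ 246^2 = 60516 ≡ 49 (mod 253)
5^32 ≡ 49^2 = 2401 ≡ 124 (mod 253)
63 = 32 + 16 + 8 + 4 + 2 + 1 in binary powers of 2.
So 5^63 ≡ 124 · 49 · 246 · 119 · 25 · 5 ≡ 191 (mod 253).
Squaring chain: 191 → 49; never reaches −1, so base 5 is a Miller–Rabin witness that 253 is composite.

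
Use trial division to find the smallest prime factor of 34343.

61

34343 is odd.
Digit sum 17, not divisible by 3.
Ends in 3: not divisible by 5.
7: 34343 = 7·4906 + 1
11: 34343 = 11·3122 + 1
13: 34343 = 13·2641 + 10
17: 34343 = 17·2020 + 3
19: 34343 = 19·1807 + 10
23: 34343 = 23·1493 + 4
29: 34343 = 29·1184 + 7
31: 34343 = 31·1107 + 26
37: 34343 = 37·928 + 7
41: 34343 = 41·837 + 26
43: 34343 = 43·798 + 29
47: 34343 = 47·730 + 33
53: 34343 = 53·647 + 52
59: 34343 = 59·582 + 5
61: 34343 = 61·563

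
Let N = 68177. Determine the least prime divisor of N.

68177 is odd.
Digit sum 29, not divisible by 3.
Ends in 7: not divisible by 5.
7: 68177 = 7·9739 + 4
11: 68177 = 11·6197 + 10
13: 68177 = 13·5244 + 5
17: 68177 = 17·4010 + 7
19: 68177 = 19·3588 + 5
23: 68177 = 23·2964 + 5
29: 68177 = 29·2350 + 27
31: 68177 = 31·2199 + 8
37: 68177 = 37·1842 + 23
41: 68177 = 41·1662 + 35
43: 68177 = 43·1585 + 22
47: 68177 = 47·1450 + 27
53: 68177 = 53·1286 + 19
59: 68177 = 59·1155 + 32
61: 68177 = 61·1117 + 40
67: 68177 = 67·1017 + 38
71: 68177 = 71·960 + 17
73: 68177 = 73·933 + 68
79: 68177 = 79·863

79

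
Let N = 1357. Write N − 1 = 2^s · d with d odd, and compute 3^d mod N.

1357 − 1 = 1356 = 2^2 · 339, so d = 339.
3^1 ≡ 3 (mod 1357)
3^2 ≡ 3^2 = 9 ≡ 9 (mod 1357)
3^4 ≡ 9^2 = 81 ≡ 81 (mod 1357)
3^8 ≡ 81^2 = 6561 ≡ 1133 (mod 1357)
3^16 ≡ 1133^2 = 1283689 ≡ 1324 (mod 1357)
3^32 ≡ 1324^2 = 1752976 ≡ 1089 (mod 1357)
3^64 ≡ 1089^2 = 1185921 ≡ 1260 (mod 1357)
3^128 ≡ 1260^2 = 1587600 ≡ 1267 (mod 1357)
3^256 ≡ 1267^2 = 1605289 ≡ 1315 (mod 1357)
339 = 256 + 64 + 16 + 2 + 1 in binary powers of 2.
So 3^339 ≡ 1315 · 1260 · 1324 · 9 · 3 ≡ 41 (mod 1357).
Squaring chain: 41 → 324; never reaches −1, so base 3 is a Miller–Rabin witness that 1357 is composite.

41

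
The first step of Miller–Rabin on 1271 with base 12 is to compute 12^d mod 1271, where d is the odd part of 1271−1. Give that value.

1271 − 1 = 1270 = 2^1 · 635, so d = 635.
12^1 ≡ 12 (mod 1271)
12^2 ≡ 12^2 = 144 ≡ 144 (mod 1271)
12^4 ≡ 144^2 = 20736 ≡ 400 (mod 1271)
12^8 ≡ 400^2 = 160000 ≡ 1125 (mod 1271)
12^16 ≡ 1125^2 = 1265625 ≡ 980 (mod 1271)
12^32 ≡ 980^2 = 960400 ≡ 795 (mod 1271)
12^64 ≡ 795^2 = 632025 ≡ 338 (mod 1271)
12^128 ≡ 338^2 = 114244 ≡ 1125 (mod 1271)
12^256 ≡ 1125^2 = 1265625 ≡ 980 (mod 1271)
12^512 ≡ 980^2 = 960400 ≡ 795 (mod 1271)
635 = 512 + 64 + 32 + 16 + 8 + 2 + 1 in binary powers of 2.
So 12^635 ≡ 795 · 338 · 795 · 980 · 1125 · 144 · 12 ≡ 1080 (mod 1271).
Squaring chain: 1080; never reaches −1, so base 12 is a Miller–Rabin witness that 1271 is composite.

1080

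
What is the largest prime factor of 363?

11

363 = 3 · 121
121 = 11 · 11
11 = 11 · 1
So 363 = 3 · 11^2; the largest prime factor is 11.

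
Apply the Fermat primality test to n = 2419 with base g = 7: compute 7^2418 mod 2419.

743

7^1 ≡ 7 (mod 2419)
7^2 ≡ 7^2 = 49 ≡ 49 (mod 2419)
7^4 ≡ 49^2 = 2401 ≡ 2401 (mod 2419)
7^8 ≡ 2401^2 = 5764801 ≡ 324 (mod 2419)
7^16 ≡ 324^2 = 104976 ≡ 959 (mod 2419)
7^32 ≡ 959^2 = 919681 ≡ 461 (mod 2419)
7^64 ≡ 461^2 = 212521 ≡ 2068 (mod 2419)
7^128 ≡ 2068^2 = 4276624 ≡ 2251 (mod 2419)
7^256 ≡ 2251^2 = 5067001 ≡ 1615 (mod 2419)
7^512 ≡ 1615^2 = 2608225 ≡ 543 (mod 2419)
7^1024 ≡ 543^2 = 294849 ≡ 2150 (mod 2419)
7^2048 ≡ 2150^2 = 4622500 ≡ 2210 (mod 2419)
2418 = 2048 + 256 + 64 + 32 + 16 + 2 in binary powers of 2.
So 7^2418 ≡ 2210 · 1615 · 2068 · 461 · 959 · 49 ≡ 743 (mod 2419).
Since 743 ≠ 1, base 7 is a Fermat witness: 2419 is composite.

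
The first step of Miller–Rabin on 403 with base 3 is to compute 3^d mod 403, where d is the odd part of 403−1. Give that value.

170

403 − 1 = 402 = 2^1 · 201, so d = 201.
3^1 ≡ 3 (mod 403)
3^2 ≡ 3^2 = 9 ≡ 9 (mod 403)
3^4 ≡ 9^2 = 81 ≡ 81 (mod 403)
3^8 ≡ 81^2 = 6561 ≡ 113 (mod 403)
3^16 ≡ 113^2 = 12769 ≡ 276 (mod 403)
3^32 ≡ 276^2 = 76176 ≡ 9 (mod 403)
3^64 ≡ 9^2 = 81 ≡ 81 (mod 403)
3^128 ≡ 81^2 = 6561 ≡ 113 (mod 403)
201 = 128 + 64 + 8 + 1 in binary powers of 2.
So 3^201 ≡ 113 · 81 · 113 · 3 ≡ 170 (mod 403).
Squaring chain: 170; never reaches −1, so base 3 is a Miller–Rabin witness that 403 is composite.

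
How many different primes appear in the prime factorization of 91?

2

91 = 7 · 13
91 = 7 · 13, which has 2 distinct prime factors.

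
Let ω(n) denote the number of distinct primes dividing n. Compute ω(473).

473 = 11 · 43
473 = 11 · 43, which has 2 distinct prime factors.

2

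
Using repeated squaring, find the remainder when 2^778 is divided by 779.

605

2^1 ≡ 2 (mod 779)
2^2 ≡ 2^2 = 4 ≡ 4 (mod 779)
2^4 ≡ 4^2 = 16 ≡ 16 (mod 779)
2^8 ≡ 16^2 = 256 ≡ 256 (mod 779)
2^16 ≡ 256^2 = 65536 ≡ 100 (mod 779)
2^32 ≡ 100^2 = 10000 ≡ 652 (mod 779)
2^64 ≡ 652^2 = 425104 ≡ 549 (mod 779)
2^128 ≡ 549^2 = 301401 ≡ 707 (mod 779)
2^256 ≡ 707^2 = 499849 ≡ 510 (mod 779)
2^512 ≡ 510^2 = 260100 ≡ 693 (mod 779)
778 = 512 + 256 + 8 + 2 in binary powers of 2.
So 2^778 ≡ 693 · 510 · 256 · 4 ≡ 605 (mod 779).
Since 605 ≠ 1, base 2 is a Fermat witness: 779 is composite.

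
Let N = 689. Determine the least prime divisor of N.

689 is odd.
Digit sum 23, not divisible by 3.
Ends in 9: not divisible by 5.
7: 689 = 7·98 + 3
11: 689 = 11·62 + 7
13: 689 = 13·53

13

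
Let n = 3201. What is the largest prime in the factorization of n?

3201 = 3 · 1067
1067 = 11 · 97
97 is prime.
So 3201 = 3 · 11 · 97; the largest prime factor is 97.

97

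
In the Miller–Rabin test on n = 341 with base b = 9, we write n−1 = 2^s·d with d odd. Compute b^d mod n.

341 − 1 = 340 = 2^2 · 85, so d = 85.
9^1 ≡ 9 (mod 341)
9^2 ≡ 9^2 = 81 ≡ 81 (mod 341)
9^4 ≡ 81^2 = 6561 ≡ 82 (mod 341)
9^8 ≡ 82^2 = 6724 ≡ 245 (mod 341)
9^16 ≡ 245^2 = 60025 ≡ 9 (mod 341)
9^32 ≡ 9^2 = 81 ≡ 81 (mod 341)
9^64 ≡ 81^2 = 6561 ≡ 82 (mod 341)
85 = 64 + 16 + 4 + 1 in binary powers of 2.
So 9^85 ≡ 82 · 9 · 82 · 9 ≡ 67 (mod 341).
Squaring chain: 67 → 56; never reaches −1, so base 9 is a Miller–Rabin witness that 341 is composite.

67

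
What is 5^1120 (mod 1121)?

5^1 ≡ 5 (mod 1121)
5^2 ≡ 5^2 = 25 ≡ 25 (mod 1121)
5^4 ≡ 25^2 = 625 ≡ 625 (mod 1121)
5^8 ≡ 625^2 = 390625 ≡ 517 (mod 1121)
5^16 ≡ 517^2 = 267289 ≡ 491 (mod 1121)
5^32 ≡ 491^2 = 241081 ≡ 66 (mod 1121)
5^64 ≡ 66^2 = 4356 ≡ 993 (mod 1121)
5^128 ≡ 993^2 = 986049 ≡ 690 (mod 1121)
5^256 ≡ 690^2 = 476100 ≡ 796 (mod 1121)
5^512 ≡ 796^2 = 633616 ≡ 251 (mod 1121)
5^1024 ≡ 251^2 = 63001 ≡ 225 (mod 1121)
1120 = 1024 + 64 + 32 in binary powers of 2.
So 5^1120 ≡ 225 · 993 · 66 ≡ 416 (mod 1121).
Since 416 ≠ 1, base 5 is a Fermat witness: 1121 is composite.

416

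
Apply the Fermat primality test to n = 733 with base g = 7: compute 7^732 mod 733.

7^1 ≡ 7 (mod 733)
7^2 ≡ 7^2 = 49 ≡ 49 (mod 733)
7^4 ≡ 49^2 = 2401 ≡ 202 (mod 733)
7^8 ≡ 202^2 = 40804 ≡ 489 (mod 733)
7^16 ≡ 489^2 = 239121 ≡ 163 (mod 733)
7^32 ≡ 163^2 = 26569 ≡ 181 (mod 733)
7^64 ≡ 181^2 = 32761 ≡ 509 (mod 733)
7^128 ≡ 509^2 = 259081 ≡ 332 (mod 733)
7^256 ≡ 332^2 = 110224 ≡ 274 (mod 733)
7^512 ≡ 274^2 = 75076 ≡ 310 (mod 733)
732 = 512 + 128 + 64 + 16 + 8 + 4 in binary powers of 2.
So 7^732 ≡ 310 · 332 · 509 · 163 · 489 · 202 ≡ 1 (mod 733).
Since the result is 1, base 7 gives no evidence that 733 is composite.

1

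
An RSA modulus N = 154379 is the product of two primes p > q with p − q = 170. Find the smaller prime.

317

Since p = q + 170, we have 154379 = q(q + 170), so q² + 170q − 154379 = 0.
Discriminant: 170² + 4·154379 = 28900 + 617516 = 646416; √646416 = 804.
q = (−170 + 804)/2 = 317, and p = q + 170 = 487.
Check: 317 · 487 = 154379.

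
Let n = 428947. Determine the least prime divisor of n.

31

428947 is odd.
Digit sum 34, not divisible by 3.
Ends in 7: not divisible by 5.
7: 428947 = 7·61278 + 1
11: 428947 = 11·38995 + 2
13: 428947 = 13·32995 + 12
17: 428947 = 17·25232 + 3
19: 428947 = 19·22576 + 3
23: 428947 = 23·18649 + 20
29: 428947 = 29·14791 + 8
31: 428947 = 31·13837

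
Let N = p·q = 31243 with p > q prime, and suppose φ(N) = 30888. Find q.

157

φ(n) = (p−1)(q−1) = n − (p+q) + 1, so p + q = 31243 − 30888 + 1 = 356.
p and q are the roots of t² − 356t + 31243 = 0.
Discriminant: 356² − 4·31243 = 126736 − 124972 = 1764; √1764 = 42.
q = (356 − 42)/2 = 157, p = (356 + 42)/2 = 199.
Check: 157 · 199 = 31243.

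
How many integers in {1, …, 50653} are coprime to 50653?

49284

Factor: 50653 = 37^3.
φ(50653) = 37^2·(37−1) = 49284.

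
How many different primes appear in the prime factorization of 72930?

6

72930 = 2 · 36465
36465 = 3 · 12155
12155 = 5 · 2431
2431 = 11 · 221
221 = 13 · 17
72930 = 2 · 3 · 5 · 11 · 13 · 17, which has 6 distinct prime factors.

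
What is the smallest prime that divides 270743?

11

270743 is odd.
Digit sum 23, not divisible by 3.
Ends in 3: not divisible by 5.
7: 270743 = 7·38677 + 4
11: 270743 = 11·24613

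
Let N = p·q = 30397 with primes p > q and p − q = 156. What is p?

269

Since p = q + 156, we have 30397 = q(q + 156), so q² + 156q − 30397 = 0.
Discriminant: 156² + 4·30397 = 24336 + 121588 = 145924; √145924 = 382.
q = (−156 + 382)/2 = 113, and p = q + 156 = 269.
Check: 113 · 269 = 30397.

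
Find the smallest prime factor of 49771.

49771 is odd.
Digit sum 28, not divisible by 3.
Ends in 1: not divisible by 5.
7: 49771 = 7·7110 + 1
11: 49771 = 11·4524 + 7
13: 49771 = 13·3828 + 7
17: 49771 = 17·2927 + 12
19: 49771 = 19·2619 + 10
23: 49771 = 23·2163 + 22
29: 49771 = 29·1716 + 7
31: 49771 = 31·1605 + 16
37: 49771 = 37·1345 + 6
41: 49771 = 41·1213 + 38
43: 49771 = 43·1157 + 20
47: 49771 = 47·1058 + 45
53: 49771 = 53·939 + 4
59: 49771 = 59·843 + 34
61: 49771 = 61·815 + 56
67: 49771 = 67·742 + 57
71: 49771 = 71·701

71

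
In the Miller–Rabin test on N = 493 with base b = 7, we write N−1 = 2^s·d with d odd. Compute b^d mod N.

371

493 − 1 = 492 = 2^2 · 123, so d = 123.
7^1 ≡ 7 (mod 493)
7^2 ≡ 7^2 = 49 ≡ 49 (mod 493)
7^4 ≡ 49^2 = 2401 ≡ 429 (mod 493)
7^8 ≡ 429^2 = 184041 ≡ 152 (mod 493)
7^16 ≡ 152^2 = 23104 ≡ 426 (mod 493)
7^32 ≡ 426^2 = 181476 ≡ 52 (mod 493)
7^64 ≡ 52^2 = 2704 ≡ 239 (mod 493)
123 = 64 + 32 + 16 + 8 + 2 + 1 in binary powers of 2.
So 7^123 ≡ 239 · 52 · 426 · 152 · 49 · 7 ≡ 371 (mod 493).
Squaring chain: 371 → 94; never reaches −1, so base 7 is a Miller–Rabin witness that 493 is composite.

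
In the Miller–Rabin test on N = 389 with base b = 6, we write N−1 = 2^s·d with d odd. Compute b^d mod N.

389 − 1 = 388 = 2^2 · 97, so d = 97.
6^1 ≡ 6 (mod 389)
6^2 ≡ 6^2 = 36 ≡ 36 (mod 389)
6^4 ≡ 36^2 = 1296 ≡ 129 (mod 389)
6^8 ≡ 129^2 = 16641 ≡ 303 (mod 389)
6^16 ≡ 303^2 = 91809 ≡ 5 (mod 389)
6^32 ≡ 5^2 = 25 ≡ 25 (mod 389)
6^64 ≡ 25^2 = 625 ≡ 236 (mod 389)
97 = 64 + 32 + 1 in binary powers of 2.
So 6^97 ≡ 236 · 25 · 6 ≡ 1 (mod 389).
Since 6^d ≡ 1 (mod 389), base 6 does not prove 389 composite.

1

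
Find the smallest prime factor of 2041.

13

2041 is odd.
Digit sum 7, not divisible by 3.
Ends in 1: not divisible by 5.
7: 2041 = 7·291 + 4
11: 2041 = 11·185 + 6
13: 2041 = 13·157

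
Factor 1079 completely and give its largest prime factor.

1079 = 13 · 83
83 is prime.
So 1079 = 13 · 83; the largest prime factor is 83.

83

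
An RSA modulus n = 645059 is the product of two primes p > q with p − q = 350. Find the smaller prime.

Since p = q + 350, we have 645059 = q(q + 350), so q² + 350q − 645059 = 0.
Discriminant: 350² + 4·645059 = 122500 + 2580236 = 2702736; √2702736 = 1644.
q = (−350 + 1644)/2 = 647, and p = q + 350 = 997.
Check: 647 · 997 = 645059.

647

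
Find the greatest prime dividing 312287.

312287 = 59 · 5293
5293 = 67 · 79
79 is prime.
So 312287 = 59 · 67 · 79; the largest prime factor is 79.

79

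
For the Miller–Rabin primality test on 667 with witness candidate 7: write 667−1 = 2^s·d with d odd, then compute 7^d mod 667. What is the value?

458

667 − 1 = 666 = 2^1 · 333, so d = 333.
7^1 ≡ 7 (mod 667)
7^2 ≡ 7^2 = 49 ≡ 49 (mod 667)
7^4 ≡ 49^2 = 2401 ≡ 400 (mod 667)
7^8 ≡ 400^2 = 160000 ≡ 587 (mod 667)
7^16 ≡ 587^2 = 344569 ≡ 397 (mod 667)
7^32 ≡ 397^2 = 157609 ≡ 197 (mod 667)
7^64 ≡ 197^2 = 38809 ≡ 123 (mod 667)
7^128 ≡ 123^2 = 15129 ≡ 455 (mod 667)
7^256 ≡ 455^2 = 207025 ≡ 255 (mod 667)
333 = 256 + 64 + 8 + 4 + 1 in binary powers of 2.
So 7^333 ≡ 255 · 123 · 587 · 400 · 7 ≡ 458 (mod 667).
Squaring chain: 458; never reaches −1, so base 7 is a Miller–Rabin witness that 667 is composite.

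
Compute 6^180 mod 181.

6^1 ≡ 6 (mod 181)
6^2 ≡ 6^2 = 36 ≡ 36 (mod 181)
6^4 ≡ 36^2 = 1296 ≡ 29 (mod 181)
6^8 ≡ 29^2 = 841 ≡ 117 (mod 181)
6^16 ≡ 117^2 = 13689 ≡ 114 (mod 181)
6^32 ≡ 114^2 = 12996 ≡ 145 (mod 181)
6^64 ≡ 145^2 = 21025 ≡ 29 (mod 181)
6^128 ≡ 29^2 = 841 ≡ 117 (mod 181)
180 = 128 + 32 + 16 + 4 in binary powers of 2.
So 6^180 ≡ 117 · 145 · 114 · 29 ≡ 1 (mod 181).
Since the result is 1, base 6 gives no evidence that 181 is composite.

1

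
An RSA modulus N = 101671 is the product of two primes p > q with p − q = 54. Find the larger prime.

Since p = q + 54, we have 101671 = q(q + 54), so q² + 54q − 101671 = 0.
Discriminant: 54² + 4·101671 = 2916 + 406684 = 409600; √409600 = 640.
q = (−54 + 640)/2 = 293, and p = q + 54 = 347.
Check: 293 · 347 = 101671.

347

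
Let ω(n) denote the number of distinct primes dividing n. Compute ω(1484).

1484 = 2^2 · 371
371 = 7 · 53
1484 = 2^2 · 7 · 53, which has 3 distinct prime factors.

3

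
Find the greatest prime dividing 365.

365 = 5 · 73
73 is prime.
So 365 = 5 · 73; the largest prime factor is 73.

73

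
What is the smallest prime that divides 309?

3

309 is odd.
Digit sum 12, divisible by 3.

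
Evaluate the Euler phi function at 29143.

28800

Factor: 29143 = 151 · 193.
φ(29143) = (151−1) · (193−1) = 150 · 192 = 28800.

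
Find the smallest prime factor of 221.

13

221 is odd.
Digit sum 5, not divisible by 3.
Ends in 1: not divisible by 5.
7: 221 = 7·31 + 4
11: 221 = 11·20 + 1
13: 221 = 13·17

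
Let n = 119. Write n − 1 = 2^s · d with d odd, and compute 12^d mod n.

119 − 1 = 118 = 2^1 · 59, so d = 59.
12^1 ≡ 12 (mod 119)
12^2 ≡ 12^2 = 144 ≡ 25 (mod 119)
12^4 ≡ 25^2 = 625 ≡ 30 (mod 119)
12^8 ≡ 30^2 = 900 ≡ 67 (mod 119)
12^16 ≡ 67^2 = 4489 ≡ 86 (mod 119)
12^32 ≡ 86^2 = 7396 ≡ 18 (mod 119)
59 = 32 + 16 + 8 + 2 + 1 in binary powers of 2.
So 12^59 ≡ 18 · 86 · 67 · 25 · 12 ≡ 108 (mod 119).
Squaring chain: 108; never reaches −1, so base 12 is a Miller–Rabin witness that 119 is composite.

108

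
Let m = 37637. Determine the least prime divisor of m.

61

37637 is odd.
Digit sum 26, not divisible by 3.
Ends in 7: not divisible by 5.
7: 37637 = 7·5376 + 5
11: 37637 = 11·3421 + 6
13: 37637 = 13·2895 + 2
17: 37637 = 17·2213 + 16
19: 37637 = 19·1980 + 17
23: 37637 = 23·1636 + 9
29: 37637 = 29·1297 + 24
31: 37637 = 31·1214 + 3
37: 37637 = 37·1017 + 8
41: 37637 = 41·917 + 40
43: 37637 = 43·875 + 12
47: 37637 = 47·800 + 37
53: 37637 = 53·710 + 7
59: 37637 = 59·637 + 54
61: 37637 = 61·617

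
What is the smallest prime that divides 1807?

1807 is odd.
Digit sum 16, not divisible by 3.
Ends in 7: not divisible by 5.
7: 1807 = 7·258 + 1
11: 1807 = 11·164 + 3
13: 1807 = 13·139

13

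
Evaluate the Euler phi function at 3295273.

3229200

Factor: 3295273 = 139 · 151 · 157.
φ(3295273) = (139−1) · (151−1) · (157−1) = 138 · 150 · 156 = 3229200.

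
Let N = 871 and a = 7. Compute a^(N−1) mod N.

545

7^1 ≡ 7 (mod 871)
7^2 ≡ 7^2 = 49 ≡ 49 (mod 871)
7^4 ≡ 49^2 = 2401 ≡ 659 (mod 871)
7^8 ≡ 659^2 = 434281 ≡ 523 (mod 871)
7^16 ≡ 523^2 = 273529 ≡ 35 (mod 871)
7^32 ≡ 35^2 = 1225 ≡ 354 (mod 871)
7^64 ≡ 354^2 = 125316 ≡ 763 (mod 871)
7^128 ≡ 763^2 = 582169 ≡ 341 (mod 871)
7^256 ≡ 341^2 = 116281 ≡ 438 (mod 871)
7^512 ≡ 438^2 = 191844 ≡ 224 (mod 871)
870 = 512 + 256 + 64 + 32 + 4 + 2 in binary powers of 2.
So 7^870 ≡ 224 · 438 · 763 · 354 · 659 · 49 ≡ 545 (mod 871).
Since 545 ≠ 1, base 7 is a Fermat witness: 871 is composite.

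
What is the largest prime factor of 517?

47

517 = 11 · 47
47 is prime.
So 517 = 11 · 47; the largest prime factor is 47.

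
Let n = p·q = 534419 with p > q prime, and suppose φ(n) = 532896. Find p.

φ(n) = (p−1)(q−1) = n − (p+q) + 1, so p + q = 534419 − 532896 + 1 = 1524.
p and q are the roots of t² − 1524t + 534419 = 0.
Discriminant: 1524² − 4·534419 = 2322576 − 2137676 = 184900; √184900 = 430.
q = (1524 − 430)/2 = 547, p = (1524 + 430)/2 = 977.
Check: 547 · 977 = 534419.

977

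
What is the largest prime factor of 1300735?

1300735 = 5 · 260147
260147 = 37 · 7031
7031 = 79 · 89
89 is prime.
So 1300735 = 5 · 37 · 79 · 89; the largest prime factor is 89.

89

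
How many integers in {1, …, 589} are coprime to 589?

540

Factor: 589 = 19 · 31.
φ(589) = (19−1) · (31−1) = 18 · 30 = 540.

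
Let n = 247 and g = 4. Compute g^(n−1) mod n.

235

4^1 ≡ 4 (mod 247)
4^2 ≡ 4^2 = 16 ≡ 16 (mod 247)
4^4 ≡ 16^2 = 256 ≡ 9 (mod 247)
4^8 ≡ 9^2 = 81 ≡ 81 (mod 247)
4^16 ≡ 81^2 = 6561 ≡ 139 (mod 247)
4^32 ≡ 139^2 = 19321 ≡ 55 (mod 247)
4^64 ≡ 55^2 = 3025 ≡ 61 (mod 247)
4^128 ≡ 61^2 = 3721 ≡ 16 (mod 247)
246 = 128 + 64 + 32 + 16 + 4 + 2 in binary powers of 2.
So 4^246 ≡ 16 · 61 · 55 · 139 · 9 · 16 ≡ 235 (mod 247).
Since 235 ≠ 1, base 4 is a Fermat witness: 247 is composite.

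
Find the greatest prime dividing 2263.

2263 = 31 · 73
73 is prime.
So 2263 = 31 · 73; the largest prime factor is 73.

73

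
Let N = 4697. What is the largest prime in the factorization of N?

61

4697 = 7 · 671
671 = 11 · 61
61 is prime.
So 4697 = 7 · 11 · 61; the largest prime factor is 61.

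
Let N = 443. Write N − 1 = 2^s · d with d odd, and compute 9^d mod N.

443 − 1 = 442 = 2^1 · 221, so d = 221.
9^1 ≡ 9 (mod 443)
9^2 ≡ 9^2 = 81 ≡ 81 (mod 443)
9^4 ≡ 81^2 = 6561 ≡ 359 (mod 443)
9^8 ≡ 359^2 = 128881 ≡ 411 (mod 443)
9^16 ≡ 411^2 = 168921 ≡ 138 (mod 443)
9^32 ≡ 138^2 = 19044 ≡ 438 (mod 443)
9^64 ≡ 438^2 = 191844 ≡ 25 (mod 443)
9^128 ≡ 25^2 = 625 ≡ 182 (mod 443)
221 = 128 + 64 + 16 + 8 + 4 + 1 in binary powers of 2.
So 9^221 ≡ 182 · 25 · 138 · 411 · 359 · 9 ≡ 1 (mod 443).
Since 9^d ≡ 1 (mod 443), base 9 does not prove 443 composite.

1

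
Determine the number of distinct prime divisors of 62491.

4

62491 = 11 · 5681
5681 = 13 · 437
437 = 19 · 23
62491 = 11 · 13 · 19 · 23, which has 4 distinct prime factors.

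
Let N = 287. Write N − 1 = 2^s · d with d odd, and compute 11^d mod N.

287 − 1 = 286 = 2^1 · 143, so d = 143.
11^1 ≡ 11 (mod 287)
11^2 ≡ 11^2 = 121 ≡ 121 (mod 287)
11^4 ≡ 121^2 = 14641 ≡ 4 (mod 287)
11^8 ≡ 4^2 = 16 ≡ 16 (mod 287)
11^16 ≡ 16^2 = 256 ≡ 256 (mod 287)
11^32 ≡ 256^2 = 65536 ≡ 100 (mod 287)
11^64 ≡ 100^2 = 10000 ≡ 242 (mod 287)
11^128 ≡ 242^2 = 58564 ≡ 16 (mod 287)
143 = 128 + 8 + 4 + 2 + 1 in binary powers of 2.
So 11^143 ≡ 16 · 16 · 4 · 121 · 11 ≡ 268 (mod 287).
Squaring chain: 268; never reaches −1, so base 11 is a Miller–Rabin witness that 287 is composite.

268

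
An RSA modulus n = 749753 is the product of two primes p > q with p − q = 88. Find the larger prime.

Since p = q + 88, we have 749753 = q(q + 88), so q² + 88q − 749753 = 0.
Discriminant: 88² + 4·749753 = 7744 + 2999012 = 3006756; √3006756 = 1734.
q = (−88 + 1734)/2 = 823, and p = q + 88 = 911.
Check: 823 · 911 = 749753.

911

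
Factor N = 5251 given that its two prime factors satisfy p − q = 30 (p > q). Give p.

Since p = q + 30, we have 5251 = q(q + 30), so q² + 30q − 5251 = 0.
Discriminant: 30² + 4·5251 = 900 + 21004 = 21904; √21904 = 148.
q = (−30 + 148)/2 = 59, and p = q + 30 = 89.
Check: 59 · 89 = 5251.

89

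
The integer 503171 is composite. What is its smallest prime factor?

23

503171 is odd.
Digit sum 17, not divisible by 3.
Ends in 1: not divisible by 5.
7: 503171 = 7·71881 + 4
11: 503171 = 11·45742 + 9
13: 503171 = 13·38705 + 6
17: 503171 = 17·29598 + 5
19: 503171 = 19·26482 + 13
23: 503171 = 23·21877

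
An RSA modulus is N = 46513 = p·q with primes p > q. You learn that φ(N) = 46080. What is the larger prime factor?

φ(n) = (p−1)(q−1) = n − (p+q) + 1, so p + q = 46513 − 46080 + 1 = 434.
p and q are the roots of t² − 434t + 46513 = 0.
Discriminant: 434² − 4·46513 = 188356 − 186052 = 2304; √2304 = 48.
q = (434 − 48)/2 = 193, p = (434 + 48)/2 = 241.
Check: 193 · 241 = 46513.

241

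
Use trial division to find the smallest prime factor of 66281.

66281 is odd.
Digit sum 23, not divisible by 3.
Ends in 1: not divisible by 5.
7: 66281 = 7·9468 + 5
11: 66281 = 11·6025 + 6
13: 66281 = 13·5098 + 7
17: 66281 = 17·3898 + 15
19: 66281 = 19·3488 + 9
23: 66281 = 23·2881 + 18
29: 66281 = 29·2285 + 16
31: 66281 = 31·2138 + 3
37: 66281 = 37·1791 + 14
41: 66281 = 41·1616 + 25
43: 66281 = 43·1541 + 18
47: 66281 = 47·1410 + 11
53: 66281 = 53·1250 + 31
59: 66281 = 59·1123 + 24
61: 66281 = 61·1086 + 35
67: 66281 = 67·989 + 18
71: 66281 = 71·933 + 38
73: 66281 = 73·907 + 70
79: 66281 = 79·839

79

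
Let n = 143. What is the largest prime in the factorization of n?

13

143 = 11 · 13
13 is prime.
So 143 = 11 · 13; the largest prime factor is 13.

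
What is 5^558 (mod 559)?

428

5^1 ≡ 5 (mod 559)
5^2 ≡ 5^2 = 25 ≡ 25 (mod 559)
5^4 ≡ 25^2 = 625 ≡ 66 (mod 559)
5^8 ≡ 66^2 = 4356 ≡ 443 (mod 559)
5^16 ≡ 443^2 = 196249 ≡ 40 (mod 559)
5^32 ≡ 40^2 = 1600 ≡ 482 (mod 559)
5^64 ≡ 482^2 = 232324 ≡ 339 (mod 559)
5^128 ≡ 339^2 = 114921 ≡ 326 (mod 559)
5^256 ≡ 326^2 = 106276 ≡ 66 (mod 559)
5^512 ≡ 66^2 = 4356 ≡ 443 (mod 559)
558 = 512 + 32 + 8 + 4 + 2 in binary powers of 2.
So 5^558 ≡ 443 · 482 · 443 · 66 · 25 ≡ 428 (mod 559).
Since 428 ≠ 1, base 5 is a Fermat witness: 559 is composite.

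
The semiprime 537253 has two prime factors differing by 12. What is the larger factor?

739

Since p = q + 12, we have 537253 = q(q + 12), so q² + 12q − 537253 = 0.
Discriminant: 12² + 4·537253 = 144 + 2149012 = 2149156; √2149156 = 1466.
q = (−12 + 1466)/2 = 727, and p = q + 12 = 739.
Check: 727 · 739 = 537253.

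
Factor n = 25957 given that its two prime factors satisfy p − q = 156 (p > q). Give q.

Since p = q + 156, we have 25957 = q(q + 156), so q² + 156q − 25957 = 0.
Discriminant: 156² + 4·25957 = 24336 + 103828 = 128164; √128164 = 358.
q = (−156 + 358)/2 = 101, and p = q + 156 = 257.
Check: 101 · 257 = 25957.

101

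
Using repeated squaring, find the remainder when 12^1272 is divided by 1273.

210

12^1 ≡ 12 (mod 1273)
12^2 ≡ 12^2 = 144 ≡ 144 (mod 1273)
12^4 ≡ 144^2 = 20736 ≡ 368 (mod 1273)
12^8 ≡ 368^2 = 135424 ≡ 486 (mod 1273)
12^16 ≡ 486^2 = 236196 ≡ 691 (mod 1273)
12^32 ≡ 691^2 = 477481 ≡ 106 (mod 1273)
12^64 ≡ 106^2 = 11236 ≡ 1052 (mod 1273)
12^128 ≡ 1052^2 = 1106704 ≡ 467 (mod 1273)
12^256 ≡ 467^2 = 218089 ≡ 406 (mod 1273)
12^512 ≡ 406^2 = 164836 ≡ 619 (mod 1273)
12^1024 ≡ 619^2 = 383161 ≡ 1261 (mod 1273)
1272 = 1024 + 128 + 64 + 32 + 16 + 8 in binary powers of 2.
So 12^1272 ≡ 1261 · 467 · 1052 · 106 · 691 · 486 ≡ 210 (mod 1273).
Since 210 ≠ 1, base 12 is a Fermat witness: 1273 is composite.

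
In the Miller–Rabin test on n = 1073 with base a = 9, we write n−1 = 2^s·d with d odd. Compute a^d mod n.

1073 − 1 = 1072 = 2^4 · 67, so d = 67.
9^1 ≡ 9 (mod 1073)
9^2 ≡ 9^2 = 81 ≡ 81 (mod 1073)
9^4 ≡ 81^2 = 6561 ≡ 123 (mod 1073)
9^8 ≡ 123^2 = 15129 ≡ 107 (mod 1073)
9^16 ≡ 107^2 = 11449 ≡ 719 (mod 1073)
9^32 ≡ 719^2 = 516961 ≡ 848 (mod 1073)
9^64 ≡ 848^2 = 719104 ≡ 194 (mod 1073)
67 = 64 + 2 + 1 in binary powers of 2.
So 9^67 ≡ 194 · 81 · 9 ≡ 863 (mod 1073).
Squaring chain: 863 → 107 → 719 → 848; never reaches −1, so base 9 is a Miller–Rabin witness that 1073 is composite.

863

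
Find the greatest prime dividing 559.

559 = 13 · 43
43 is prime.
So 559 = 13 · 43; the largest prime factor is 43.

43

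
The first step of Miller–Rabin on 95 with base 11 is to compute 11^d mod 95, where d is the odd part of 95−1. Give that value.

26

95 − 1 = 94 = 2^1 · 47, so d = 47.
11^1 ≡ 11 (mod 95)
11^2 ≡ 11^2 = 121 ≡ 26 (mod 95)
11^4 ≡ 26^2 = 676 ≡ 11 (mod 95)
11^8 ≡ 11^2 = 121 ≡ 26 (mod 95)
11^16 ≡ 26^2 = 676 ≡ 11 (mod 95)
11^32 ≡ 11^2 = 121 ≡ 26 (mod 95)
47 = 32 + 8 + 4 + 2 + 1 in binary powers of 2.
So 11^47 ≡ 26 · 26 · 11 · 26 · 11 ≡ 26 (mod 95).
Squaring chain: 26; never reaches −1, so base 11 is a Miller–Rabin witness that 95 is composite.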